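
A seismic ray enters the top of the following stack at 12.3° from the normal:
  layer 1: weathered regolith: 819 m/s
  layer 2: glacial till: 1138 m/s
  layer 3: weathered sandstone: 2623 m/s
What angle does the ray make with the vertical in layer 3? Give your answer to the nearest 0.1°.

Ray parameter p = sin 12.3° / 819 = 2.6011e-04 s/m.
sin θ_3 = p·V_3 = 2.6011e-04 × 2623 = 0.6823.
θ_3 = arcsin 0.6823 = 43.02°.

43.0°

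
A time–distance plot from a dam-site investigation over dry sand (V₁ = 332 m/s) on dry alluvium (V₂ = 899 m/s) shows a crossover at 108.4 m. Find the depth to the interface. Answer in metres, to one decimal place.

36.8 m

h = (x_cross/2)·√((V₂−V₁)/(V₂+V₁)).
(V₂−V₁)/(V₂+V₁) = (899−332)/(899+332) = 0.4606; √ = 0.6787.
h = (108.4/2)·0.6787 = 36.78 m.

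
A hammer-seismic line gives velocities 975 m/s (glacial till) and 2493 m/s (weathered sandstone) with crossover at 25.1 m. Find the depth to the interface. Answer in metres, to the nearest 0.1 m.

8.3 m

x_cross = 2h·√((V₂+V₁)/(V₂−V₁)) → h = x_cross / (2·√((V₂+V₁)/(V₂−V₁))).
√((V₂+V₁)/(V₂−V₁)) = √((2493+975)/(2493−975)) = 1.5115.
h = 25.1 / (2·1.5115) = 8.30 m.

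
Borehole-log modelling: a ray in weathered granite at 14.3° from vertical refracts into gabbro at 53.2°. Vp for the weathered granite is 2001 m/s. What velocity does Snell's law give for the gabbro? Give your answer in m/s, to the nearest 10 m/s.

6490 m/s

Snell's law: sin 14.3°/V₁ = sin 53.2°/V₂.
V₂ = V₁·sin 53.2°/sin 14.3° = 2001 × 3.2418 = 6486.92 m/s.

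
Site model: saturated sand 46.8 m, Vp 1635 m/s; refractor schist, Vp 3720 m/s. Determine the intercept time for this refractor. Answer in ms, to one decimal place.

tᵢ = 2h·√(V₂²−V₁²)/(V₁V₂).
√(V₂²−V₁²) = √(3720²−1635²) = 3341.4 m/s.
tᵢ = 2·46.8·3341.4/(1635·3720) = 0.05142 s.

51.4 ms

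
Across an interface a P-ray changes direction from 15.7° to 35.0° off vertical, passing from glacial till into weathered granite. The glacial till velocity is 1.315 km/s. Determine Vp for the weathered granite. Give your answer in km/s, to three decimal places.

2.787 km/s

sin 15.7° = 0.2706; sin 35.0° = 0.5736.
V₂ = V₁·(sin θ₂/sin θ₁) = 1.315·(0.5736/0.2706) = 2.787 km/s.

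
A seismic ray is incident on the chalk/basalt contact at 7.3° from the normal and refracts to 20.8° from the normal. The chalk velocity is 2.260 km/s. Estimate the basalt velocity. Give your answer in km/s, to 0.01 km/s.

sin 7.3° = 0.1271; sin 20.8° = 0.3551.
V₂ = V₁·(sin θ₂/sin θ₁) = 2.260·(0.3551/0.1271) = 6.32 km/s.

6.32 km/s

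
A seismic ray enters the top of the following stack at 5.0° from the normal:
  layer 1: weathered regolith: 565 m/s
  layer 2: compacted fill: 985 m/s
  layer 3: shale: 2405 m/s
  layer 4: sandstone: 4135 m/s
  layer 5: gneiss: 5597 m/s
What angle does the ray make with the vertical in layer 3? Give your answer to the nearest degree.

Snell's law across each interface conserves sin θ / V, so sin θ_3 = V_3·sin θ₁/V₁.
sin θ_3 = 2405 × sin 5.0° / 565 = 0.3710.
θ_3 = 21.78° from the vertical.

22°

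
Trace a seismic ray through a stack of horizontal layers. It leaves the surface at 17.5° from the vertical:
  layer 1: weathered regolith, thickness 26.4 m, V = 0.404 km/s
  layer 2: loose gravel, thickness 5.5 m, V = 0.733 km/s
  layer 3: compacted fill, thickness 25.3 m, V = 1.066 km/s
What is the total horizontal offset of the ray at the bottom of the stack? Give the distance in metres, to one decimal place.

44.9 m

p = sin θ₁/V₁ = sin 17.5°/0.404 = 7.4432e-01 s/km is conserved through the stack.
Layer 1: θ = 17.50°; offset = 26.4·tan 17.50° = 8.324 m.
Layer 2: sin θ = p·0.733 = 0.5456 → θ = 33.06°; offset = 5.5·tan 33.06° = 3.581 m.
Layer 3: sin θ = p·1.066 = 0.7934 → θ = 52.51°; offset = 25.3·tan 52.51° = 32.982 m.
Σ offsets = 44.887 m.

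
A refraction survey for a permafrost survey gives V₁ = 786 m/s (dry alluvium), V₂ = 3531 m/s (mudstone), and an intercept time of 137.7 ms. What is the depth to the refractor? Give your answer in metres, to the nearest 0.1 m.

h = tᵢ·V₁·V₂ / (2·√(V₂²−V₁²)).
√(V₂²−V₁²) = √(3531² − 786²) = 3442.4 m/s.
h = 0.1377 s × 786 × 3531 / (2 × 3442.4) = 55.51 m.

55.5 m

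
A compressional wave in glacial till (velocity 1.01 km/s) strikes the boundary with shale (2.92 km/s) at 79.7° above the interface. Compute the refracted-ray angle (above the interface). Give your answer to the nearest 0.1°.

58.9°

Convert to the normal: θ₁ = 90° − 79.7° = 10.3°.
sin θ₁/V₁ = sin θ₂/V₂ ⇒ sin θ₂ = 2.92·sin 10.3°/1.01 = 2.92·0.1788/1.01 = 0.5169.
θ₂ = sin⁻¹(0.5169) = 31.13° (from vertical).
From the interface: 90° − 31.13° = 58.87°.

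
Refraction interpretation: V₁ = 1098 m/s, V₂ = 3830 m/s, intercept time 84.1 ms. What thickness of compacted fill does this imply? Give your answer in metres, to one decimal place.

θ_c = arcsin(1098/3830) = 16.66°; cos θ_c = 0.9580.
tᵢ = 2h cos θ_c/V₁ ⇒ h = tᵢ·V₁/(2 cos θ_c) = 0.0841·1098/(2·0.9580) = 48.19 m.

48.2 m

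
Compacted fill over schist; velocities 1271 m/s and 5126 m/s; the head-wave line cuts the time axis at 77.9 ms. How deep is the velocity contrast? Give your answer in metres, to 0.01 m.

θ_c = arcsin(1271/5126) = 14.36°; cos θ_c = 0.9688.
tᵢ = 2h cos θ_c/V₁ ⇒ h = tᵢ·V₁/(2 cos θ_c) = 0.0779·1271/(2·0.9688) = 51.10 m.

51.10 m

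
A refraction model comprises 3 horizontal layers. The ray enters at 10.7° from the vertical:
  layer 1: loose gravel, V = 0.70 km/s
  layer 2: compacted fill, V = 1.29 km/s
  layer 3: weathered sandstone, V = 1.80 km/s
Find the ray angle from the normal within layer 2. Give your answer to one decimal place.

Snell's law across each interface conserves sin θ / V, so sin θ_2 = V_2·sin θ₁/V₁.
sin θ_2 = 1.29 × sin 10.7° / 0.70 = 0.3422.
θ_2 = 20.01° from the vertical.

20.0°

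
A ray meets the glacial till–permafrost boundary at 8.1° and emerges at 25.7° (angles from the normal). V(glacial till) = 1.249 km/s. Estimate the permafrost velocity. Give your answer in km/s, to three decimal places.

3.844 km/s

Snell's law: sin 8.1°/V₁ = sin 25.7°/V₂.
V₂ = V₁·sin 25.7°/sin 8.1° = 1.249 × 3.0778 = 3.844 km/s.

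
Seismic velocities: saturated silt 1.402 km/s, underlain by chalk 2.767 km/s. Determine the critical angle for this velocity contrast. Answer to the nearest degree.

30°

At critical incidence the refracted ray runs along the interface (θ₂ = 90°), so sin θ_c = V₁/V₂.
θ_c = arcsin(1.402/2.767) = arcsin 0.5067 = 30.44°.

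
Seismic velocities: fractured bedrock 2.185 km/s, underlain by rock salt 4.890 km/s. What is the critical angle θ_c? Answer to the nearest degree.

At critical incidence the refracted ray runs along the interface (θ₂ = 90°), so sin θ_c = V₁/V₂.
θ_c = arcsin(2.185/4.890) = arcsin 0.4468 = 26.54°.

27°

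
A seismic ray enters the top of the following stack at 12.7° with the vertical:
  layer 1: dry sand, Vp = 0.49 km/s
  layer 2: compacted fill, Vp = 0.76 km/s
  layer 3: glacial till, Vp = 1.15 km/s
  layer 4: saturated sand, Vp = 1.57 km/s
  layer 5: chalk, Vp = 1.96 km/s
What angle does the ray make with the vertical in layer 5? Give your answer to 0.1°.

Snell's law across each interface conserves sin θ / V, so sin θ_5 = V_5·sin θ₁/V₁.
sin θ_5 = 1.96 × sin 12.7° / 0.49 = 0.8794.
θ_5 = 61.57° from the vertical.

61.6°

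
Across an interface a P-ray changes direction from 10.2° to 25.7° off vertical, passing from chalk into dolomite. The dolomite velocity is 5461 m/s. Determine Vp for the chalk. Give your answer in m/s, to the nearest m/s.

2230 m/s

Snell's law: sin 10.2°/V₁ = sin 25.7°/V₂.
V₁ = V₂·sin 10.2°/sin 25.7° = 5461 × 0.4084 = 2230.00 m/s.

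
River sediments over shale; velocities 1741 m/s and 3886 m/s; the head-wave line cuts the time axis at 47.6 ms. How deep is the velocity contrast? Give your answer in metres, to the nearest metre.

θ_c = arcsin(1741/3886) = 26.62°; cos θ_c = 0.8940.
tᵢ = 2h cos θ_c/V₁ ⇒ h = tᵢ·V₁/(2 cos θ_c) = 0.0476·1741/(2·0.8940) = 46.35 m.

46 m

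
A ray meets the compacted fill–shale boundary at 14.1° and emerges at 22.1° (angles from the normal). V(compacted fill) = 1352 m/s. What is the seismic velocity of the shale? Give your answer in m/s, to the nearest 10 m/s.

2090 m/s

Snell's law: sin 14.1°/V₁ = sin 22.1°/V₂.
V₂ = V₁·sin 22.1°/sin 14.1° = 1352 × 1.5443 = 2087.95 m/s.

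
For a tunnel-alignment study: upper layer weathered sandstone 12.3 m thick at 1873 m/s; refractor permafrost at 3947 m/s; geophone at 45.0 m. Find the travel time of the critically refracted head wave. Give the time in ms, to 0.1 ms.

23.0 ms

t = x/V₂ + 2h·√(V₂²−V₁²)/(V₁V₂).
√(V₂²−V₁²) = √(3947²−1873²) = 3474.3 m/s; delay term = 2·12.3·3474.3/(1873·3947) = 0.01156 s.
t = 45.0/3947 + 0.01156 = 0.02296 s.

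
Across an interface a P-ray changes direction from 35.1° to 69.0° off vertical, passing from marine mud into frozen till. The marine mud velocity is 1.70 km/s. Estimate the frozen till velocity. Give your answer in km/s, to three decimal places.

Snell's law: sin 35.1°/V₁ = sin 69.0°/V₂.
V₂ = V₁·sin 69.0°/sin 35.1° = 1.70 × 1.6236 = 2.760 km/s.

2.760 km/s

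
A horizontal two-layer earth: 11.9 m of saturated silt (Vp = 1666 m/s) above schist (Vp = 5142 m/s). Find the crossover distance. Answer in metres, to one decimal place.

33.3 m

x_cross = 2h·√((V₂+V₁)/(V₂−V₁)).
(V₂+V₁)/(V₂−V₁) = (5142+1666)/(5142−1666) = 1.9586; √ = 1.3995.
x_cross = 2·11.9·1.3995 = 33.31 m.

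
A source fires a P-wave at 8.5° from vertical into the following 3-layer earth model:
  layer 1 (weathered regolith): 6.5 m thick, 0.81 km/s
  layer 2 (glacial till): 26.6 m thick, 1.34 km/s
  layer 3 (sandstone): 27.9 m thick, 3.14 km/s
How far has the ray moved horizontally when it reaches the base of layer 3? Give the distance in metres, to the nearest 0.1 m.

Ray parameter p = sin 8.5° / 0.81 km/s = 1.8248e-01 s/km.
Layer 1: θ = 8.50°; offset = 6.5·tan 8.50° = 0.971 m.
Layer 2: sin θ = p·1.34 = 0.2445 → θ = 14.15°; offset = 26.6·tan 14.15° = 6.708 m.
Layer 3: sin θ = p·3.14 = 0.5730 → θ = 34.96°; offset = 27.9·tan 34.96° = 19.506 m.
Total horizontal offset = 27.185 m.

27.2 m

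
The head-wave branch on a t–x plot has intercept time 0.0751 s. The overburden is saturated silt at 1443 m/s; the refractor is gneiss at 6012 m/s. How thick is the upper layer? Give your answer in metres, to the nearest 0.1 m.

55.8 m

h = tᵢ·V₁·V₂ / (2·√(V₂²−V₁²)).
√(V₂²−V₁²) = √(6012² − 1443²) = 5836.3 m/s.
h = 0.0751 s × 1443 × 6012 / (2 × 5836.3) = 55.82 m.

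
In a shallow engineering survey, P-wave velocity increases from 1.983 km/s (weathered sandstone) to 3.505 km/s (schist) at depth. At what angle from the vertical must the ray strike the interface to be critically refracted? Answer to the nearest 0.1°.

34.5°

At critical incidence the refracted ray runs along the interface (θ₂ = 90°), so sin θ_c = V₁/V₂.
θ_c = arcsin(1.983/3.505) = arcsin 0.5658 = 34.46°.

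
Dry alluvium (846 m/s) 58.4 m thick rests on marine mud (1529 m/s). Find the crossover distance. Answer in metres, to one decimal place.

217.8 m

θ_c = arcsin(846/1529) = 33.59°, so cos θ_c = 0.8330 and tᵢ = 2h cos θ_c/V₁ = 0.1150 s.
At crossover x/V₁ = x/V₂ + tᵢ ⇒ x = tᵢ/(1/V₁ − 1/V₂) = 0.11500/(1.1820e-03 − 6.5402e-04) = 217.80 m.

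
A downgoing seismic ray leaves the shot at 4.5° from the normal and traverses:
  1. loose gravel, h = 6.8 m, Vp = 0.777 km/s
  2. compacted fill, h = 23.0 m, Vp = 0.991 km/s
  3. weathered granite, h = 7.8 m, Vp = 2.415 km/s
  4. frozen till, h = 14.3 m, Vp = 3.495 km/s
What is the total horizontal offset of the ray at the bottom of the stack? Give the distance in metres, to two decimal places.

p = sin θ₁/V₁ = sin 4.5°/0.777 = 1.0098e-01 s/km is conserved through the stack.
Layer 1: θ = 4.50°; offset = 6.8·tan 4.50° = 0.5352 m.
Layer 2: sin θ = p·0.991 = 0.1001 → θ = 5.74°; offset = 23.0·tan 5.74° = 2.3132 m.
Layer 3: sin θ = p·2.415 = 0.2439 → θ = 14.11°; offset = 7.8·tan 14.11° = 1.9613 m.
Layer 4: sin θ = p·3.495 = 0.3529 → θ = 20.67°; offset = 14.3·tan 20.67° = 5.3937 m.
Total horizontal offset = 10.2034 m.

10.20 m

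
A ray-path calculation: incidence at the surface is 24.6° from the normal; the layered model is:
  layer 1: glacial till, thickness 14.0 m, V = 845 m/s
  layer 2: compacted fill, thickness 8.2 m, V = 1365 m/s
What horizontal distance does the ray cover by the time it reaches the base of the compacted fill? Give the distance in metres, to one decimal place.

13.9 m

p = sin θ₁/V₁ = sin 24.6°/845 = 4.9264e-04 s/m is conserved through the stack.
Layer 1: θ = 24.60°; offset = 14.0·tan 24.60° = 6.410 m.
Layer 2: sin θ = p·1365 = 0.6725 → θ = 42.26°; offset = 8.2·tan 42.26° = 7.450 m.
Total horizontal offset = 13.860 m.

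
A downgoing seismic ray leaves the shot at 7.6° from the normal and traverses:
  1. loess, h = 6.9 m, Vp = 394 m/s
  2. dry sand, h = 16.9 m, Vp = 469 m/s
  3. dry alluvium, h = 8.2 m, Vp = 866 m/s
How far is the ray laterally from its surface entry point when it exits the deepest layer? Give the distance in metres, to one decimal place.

p = sin θ₁/V₁ = sin 7.6°/394 = 3.3568e-04 s/m is conserved through the stack.
Layer 1: θ = 7.60°; offset = 6.9·tan 7.60° = 0.921 m.
Layer 2: sin θ = p·469 = 0.1574 → θ = 9.06°; offset = 16.9·tan 9.06° = 2.694 m.
Layer 3: sin θ = p·866 = 0.2907 → θ = 16.90°; offset = 8.2·tan 16.90° = 2.491 m.
Σ offsets = 6.106 m.

6.1 m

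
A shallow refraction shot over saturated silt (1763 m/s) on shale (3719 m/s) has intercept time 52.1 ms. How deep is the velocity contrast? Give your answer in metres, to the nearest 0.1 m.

52.2 m

h = tᵢ·V₁·V₂ / (2·√(V₂²−V₁²)).
√(V₂²−V₁²) = √(3719² − 1763²) = 3274.6 m/s.
h = 0.0521 s × 1763 × 3719 / (2 × 3274.6) = 52.16 m.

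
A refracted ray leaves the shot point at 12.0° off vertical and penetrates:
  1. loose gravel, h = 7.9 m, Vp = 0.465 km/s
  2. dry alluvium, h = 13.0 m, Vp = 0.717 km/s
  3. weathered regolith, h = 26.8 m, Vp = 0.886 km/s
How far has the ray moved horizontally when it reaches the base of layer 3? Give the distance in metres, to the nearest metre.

18 m

Apply Snell's law at each interface; in layer i the horizontal offset is hᵢ·tan θᵢ.
Layer 1: θ = 12.00°; offset = 7.9·tan 12.00° = 1.679 m.
Layer 2: sin θ = 0.717·sin 12.0°/0.465 = 0.3206, θ = 18.70°; offset = 13.0·tan 18.70° = 4.400 m.
Layer 3: sin θ = 0.886·sin 12.0°/0.465 = 0.3962, θ = 23.34°; offset = 26.8·tan 23.34° = 11.563 m.
Total horizontal offset = 17.642 m.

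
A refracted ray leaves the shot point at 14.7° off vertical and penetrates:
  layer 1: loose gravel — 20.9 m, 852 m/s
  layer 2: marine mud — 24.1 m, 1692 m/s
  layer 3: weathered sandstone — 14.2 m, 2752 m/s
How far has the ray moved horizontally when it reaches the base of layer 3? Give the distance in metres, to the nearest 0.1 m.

39.9 m

Apply Snell's law at each interface; in layer i the horizontal offset is hᵢ·tan θᵢ.
Layer 1: θ = 14.70°; offset = 20.9·tan 14.70° = 5.483 m.
Layer 2: sin θ = 1692·sin 14.7°/852 = 0.5039, θ = 30.26°; offset = 24.1·tan 30.26° = 14.061 m.
Layer 3: sin θ = 2752·sin 14.7°/852 = 0.8197, θ = 55.05°; offset = 14.2·tan 55.05° = 20.317 m.
Summing the layer offsets gives 39.861 m.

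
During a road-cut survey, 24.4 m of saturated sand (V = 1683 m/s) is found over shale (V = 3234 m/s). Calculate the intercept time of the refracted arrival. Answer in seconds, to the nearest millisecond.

tᵢ = 2h·√(V₂²−V₁²)/(V₁V₂).
√(V₂²−V₁²) = √(3234²−1683²) = 2761.6 m/s.
tᵢ = 2·24.4·2761.6/(1683·3234) = 0.02476 s.

0.025 s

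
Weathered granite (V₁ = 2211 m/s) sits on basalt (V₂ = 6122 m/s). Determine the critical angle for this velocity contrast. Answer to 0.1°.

21.2°

Critical incidence: sin θ_c = V₁/V₂ = 2211/6122 = 0.3612.
θ_c = arcsin 0.3612 = 21.17°.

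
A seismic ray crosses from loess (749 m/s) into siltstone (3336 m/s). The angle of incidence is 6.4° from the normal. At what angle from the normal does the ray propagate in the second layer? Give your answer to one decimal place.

29.8°

sin θ₁/V₁ = sin θ₂/V₂ ⇒ sin θ₂ = 3336·sin 6.4°/749 = 3336·0.1115/749 = 0.4965.
θ₂ = sin⁻¹(0.4965) = 29.77° (from vertical).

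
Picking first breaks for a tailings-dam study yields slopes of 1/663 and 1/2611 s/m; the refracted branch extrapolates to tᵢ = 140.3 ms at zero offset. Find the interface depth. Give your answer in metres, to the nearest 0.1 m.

48.1 m

h = tᵢ·V₁·V₂ / (2·√(V₂²−V₁²)).
√(V₂²−V₁²) = √(2611² − 663²) = 2525.4 m/s.
h = 0.1403 s × 663 × 2611 / (2 × 2525.4) = 48.09 m.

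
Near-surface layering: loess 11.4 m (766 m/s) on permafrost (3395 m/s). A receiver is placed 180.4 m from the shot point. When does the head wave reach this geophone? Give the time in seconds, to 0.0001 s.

t = x/V₂ + 2h·√(V₂²−V₁²)/(V₁V₂).
√(V₂²−V₁²) = √(3395²−766²) = 3307.5 m/s; delay term = 2·11.4·3307.5/(766·3395) = 0.02900 s.
t = 180.4/3395 + 0.02900 = 0.08213 s.

0.0821 s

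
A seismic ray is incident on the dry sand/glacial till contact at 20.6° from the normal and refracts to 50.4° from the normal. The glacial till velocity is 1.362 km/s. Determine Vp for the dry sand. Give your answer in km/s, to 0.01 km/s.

sin 20.6° = 0.3518; sin 50.4° = 0.7705.
V₁ = V₂·(sin θ₁/sin θ₂) = 1.362·(0.3518/0.7705) = 0.62 km/s.

0.62 km/s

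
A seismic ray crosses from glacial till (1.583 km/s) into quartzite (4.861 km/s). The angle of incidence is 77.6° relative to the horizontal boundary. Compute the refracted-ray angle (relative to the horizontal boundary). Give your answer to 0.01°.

48.75°

Angle from the normal: 90° − 77.6° = 12.4°.
Snell's law: sin θ₂ = (V₂/V₁)·sin θ₁ = (4.861/1.583)·sin 12.4° = 0.6594.
θ₂ = sin⁻¹(0.6594) = 41.25° (from vertical).
From the interface: 90° − 41.25° = 48.75°.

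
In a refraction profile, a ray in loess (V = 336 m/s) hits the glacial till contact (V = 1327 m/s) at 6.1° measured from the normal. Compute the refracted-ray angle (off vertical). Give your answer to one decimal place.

24.8°

Snell's law: sin θ₂ = (V₂/V₁)·sin θ₁ = (1327/336)·sin 6.1° = 0.4197.
θ₂ = arcsin 0.4197 = 24.81° from the normal.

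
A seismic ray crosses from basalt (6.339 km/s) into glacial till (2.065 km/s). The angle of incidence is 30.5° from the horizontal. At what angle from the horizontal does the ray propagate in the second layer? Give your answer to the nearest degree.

74°

Angle from the normal: 90° − 30.5° = 59.5°.
sin θ₁/V₁ = sin θ₂/V₂ ⇒ sin θ₂ = 2.065·sin 59.5°/6.339 = 2.065·0.8616/6.339 = 0.2807.
θ₂ = arcsin 0.2807 = 16.30° from the normal.
From the interface: 90° − 16.30° = 73.70°.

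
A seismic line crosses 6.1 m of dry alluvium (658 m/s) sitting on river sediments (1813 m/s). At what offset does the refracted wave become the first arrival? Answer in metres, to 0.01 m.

17.84 m

θ_c = arcsin(658/1813) = 21.28°, so cos θ_c = 0.9318 and tᵢ = 2h cos θ_c/V₁ = 0.0173 s.
At crossover x/V₁ = x/V₂ + tᵢ ⇒ x = tᵢ/(1/V₁ − 1/V₂) = 0.01728/(1.5198e-03 − 5.5157e-04) = 17.84 m.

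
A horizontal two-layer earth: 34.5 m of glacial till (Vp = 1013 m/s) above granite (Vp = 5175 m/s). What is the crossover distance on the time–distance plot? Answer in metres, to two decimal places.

84.13 m

θ_c = arcsin(1013/5175) = 11.29°, so cos θ_c = 0.9807 and tᵢ = 2h cos θ_c/V₁ = 0.0668 s.
At crossover x/V₁ = x/V₂ + tᵢ ⇒ x = tᵢ/(1/V₁ − 1/V₂) = 0.06680/(9.8717e-04 − 1.9324e-04) = 84.13 m.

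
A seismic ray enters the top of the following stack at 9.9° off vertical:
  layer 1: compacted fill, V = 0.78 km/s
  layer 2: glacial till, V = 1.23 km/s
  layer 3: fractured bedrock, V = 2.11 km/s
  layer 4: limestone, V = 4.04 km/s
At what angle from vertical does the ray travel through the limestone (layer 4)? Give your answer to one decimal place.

62.9°

Ray parameter p = sin 9.9° / 0.78 = 2.2042e-01 s/km.
sin θ_4 = p·V_4 = 2.2042e-01 × 4.04 = 0.8905.
θ_4 = arcsin 0.8905 = 62.94°.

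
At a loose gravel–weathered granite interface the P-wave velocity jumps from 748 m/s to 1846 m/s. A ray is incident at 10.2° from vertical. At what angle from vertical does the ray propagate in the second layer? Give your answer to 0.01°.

sin θ₁/V₁ = sin θ₂/V₂ ⇒ sin θ₂ = 1846·sin 10.2°/748 = 1846·0.1771/748 = 0.4370.
θ₂ = sin⁻¹(0.4370) = 25.91° (from vertical).

25.91°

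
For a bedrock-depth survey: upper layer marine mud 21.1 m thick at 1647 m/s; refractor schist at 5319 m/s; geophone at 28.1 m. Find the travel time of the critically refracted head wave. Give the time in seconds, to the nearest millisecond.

t = x/V₂ + 2h·√(V₂²−V₁²)/(V₁V₂).
√(V₂²−V₁²) = √(5319²−1647²) = 5057.6 m/s; delay term = 2·21.1·5057.6/(1647·5319) = 0.02436 s.
t = 28.1/5319 + 0.02436 = 0.02965 s.

0.030 s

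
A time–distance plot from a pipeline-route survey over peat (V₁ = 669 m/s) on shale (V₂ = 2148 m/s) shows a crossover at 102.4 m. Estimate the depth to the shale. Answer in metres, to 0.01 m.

37.10 m

x_cross = 2h·√((V₂+V₁)/(V₂−V₁)) → h = x_cross / (2·√((V₂+V₁)/(V₂−V₁))).
√((V₂+V₁)/(V₂−V₁)) = √((2148+669)/(2148−669)) = 1.3801.
h = 102.4 / (2·1.3801) = 37.10 m.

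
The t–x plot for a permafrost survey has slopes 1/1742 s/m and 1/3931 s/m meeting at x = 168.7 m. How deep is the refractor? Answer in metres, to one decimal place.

52.4 m

x_cross = 2h·√((V₂+V₁)/(V₂−V₁)) → h = x_cross / (2·√((V₂+V₁)/(V₂−V₁))).
√((V₂+V₁)/(V₂−V₁)) = √((3931+1742)/(3931−1742)) = 1.6098.
h = 168.7 / (2·1.6098) = 52.40 m.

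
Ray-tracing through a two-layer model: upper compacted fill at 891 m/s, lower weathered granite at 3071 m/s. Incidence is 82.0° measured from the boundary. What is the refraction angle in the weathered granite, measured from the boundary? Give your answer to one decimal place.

Convert to the normal: θ₁ = 90° − 82.0° = 8.0°.
Snell's law: sin θ₂ = (V₂/V₁)·sin θ₁ = (3071/891)·sin 8.0° = 0.4797.
θ₂ = arcsin 0.4797 = 28.66° from the normal.
From the interface: 90° − 28.66° = 61.34°.

61.3°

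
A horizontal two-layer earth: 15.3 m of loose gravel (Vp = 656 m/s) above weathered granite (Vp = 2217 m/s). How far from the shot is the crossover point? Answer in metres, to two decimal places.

θ_c = arcsin(656/2217) = 17.21°, so cos θ_c = 0.9552 and tᵢ = 2h cos θ_c/V₁ = 0.0446 s.
At crossover x/V₁ = x/V₂ + tᵢ ⇒ x = tᵢ/(1/V₁ − 1/V₂) = 0.04456/(1.5244e-03 − 4.5106e-04) = 41.51 m.

41.51 m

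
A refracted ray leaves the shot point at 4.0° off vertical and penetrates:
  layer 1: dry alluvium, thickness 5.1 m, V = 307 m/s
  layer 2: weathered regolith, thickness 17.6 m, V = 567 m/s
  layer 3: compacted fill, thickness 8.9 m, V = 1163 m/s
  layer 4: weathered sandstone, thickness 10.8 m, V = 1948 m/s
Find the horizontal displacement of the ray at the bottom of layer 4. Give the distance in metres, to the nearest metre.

Apply Snell's law at each interface; in layer i the horizontal offset is hᵢ·tan θᵢ.
Layer 1: θ = 4.00°; offset = 5.1·tan 4.00° = 0.357 m.
Layer 2: sin θ = 567·sin 4.0°/307 = 0.1288, θ = 7.40°; offset = 17.6·tan 7.40° = 2.287 m.
Layer 3: sin θ = 1163·sin 4.0°/307 = 0.2643, θ = 15.32°; offset = 8.9·tan 15.32° = 2.439 m.
Layer 4: sin θ = 1948·sin 4.0°/307 = 0.4426, θ = 26.27°; offset = 10.8·tan 26.27° = 5.331 m.
Σ offsets = 10.413 m.

10 m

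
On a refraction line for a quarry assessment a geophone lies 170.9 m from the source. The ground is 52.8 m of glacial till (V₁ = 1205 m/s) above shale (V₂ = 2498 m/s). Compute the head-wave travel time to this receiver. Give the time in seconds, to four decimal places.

θ_c = arcsin(V₁/V₂) = arcsin(1205/2498) = 28.84°, cos θ_c = 0.8760.
Intercept time tᵢ = 2h cos θ_c / V₁ = 2·52.8·0.8760/1205 = 0.07676 s.
t = x/V₂ + tᵢ = 170.9/2498 + 0.07676 = 0.14518 s.

0.1452 s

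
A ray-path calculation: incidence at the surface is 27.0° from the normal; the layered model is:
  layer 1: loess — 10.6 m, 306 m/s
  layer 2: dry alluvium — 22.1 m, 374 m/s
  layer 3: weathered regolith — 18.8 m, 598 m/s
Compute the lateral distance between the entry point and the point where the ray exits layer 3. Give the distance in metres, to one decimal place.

Ray parameter p = sin 27.0° / 306 m/s = 1.4836e-03 s/m.
Layer 1: θ = 27.00°; offset = 10.6·tan 27.00° = 5.401 m.
Layer 2: sin θ = p·374 = 0.5549 → θ = 33.70°; offset = 22.1·tan 33.70° = 14.740 m.
Layer 3: sin θ = p·598 = 0.8872 → θ = 62.52°; offset = 18.8·tan 62.52° = 36.153 m.
Total horizontal offset = 56.294 m.

56.3 m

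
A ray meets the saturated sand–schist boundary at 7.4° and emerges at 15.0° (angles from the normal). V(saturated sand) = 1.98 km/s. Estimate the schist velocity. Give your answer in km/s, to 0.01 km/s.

3.98 km/s

Snell's law: sin 7.4°/V₁ = sin 15.0°/V₂.
V₂ = V₁·sin 15.0°/sin 7.4° = 1.98 × 2.0095 = 3.98 km/s.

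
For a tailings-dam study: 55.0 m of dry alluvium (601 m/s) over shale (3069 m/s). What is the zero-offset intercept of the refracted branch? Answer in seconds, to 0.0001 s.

0.1795 s

θ_c = arcsin(V₁/V₂) = arcsin(601/3069) = 11.29°; cos θ_c = 0.9806.
tᵢ = 2h·cos θ_c / V₁ = 2·55.0·0.9806 / 601 = 0.17948 s.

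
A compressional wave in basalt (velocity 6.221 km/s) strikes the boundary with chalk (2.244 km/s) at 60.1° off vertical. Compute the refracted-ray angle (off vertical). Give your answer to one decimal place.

sin θ₁/V₁ = sin θ₂/V₂ ⇒ sin θ₂ = 2.244·sin 60.1°/6.221 = 2.244·0.8669/6.221 = 0.3127.
θ₂ = sin⁻¹(0.3127) = 18.22° (from vertical).

18.2°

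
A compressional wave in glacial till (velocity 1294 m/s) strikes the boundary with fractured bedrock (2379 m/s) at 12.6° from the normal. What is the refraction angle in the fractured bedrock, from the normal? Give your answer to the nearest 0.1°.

23.6°

Snell's law: sin θ₂ = (V₂/V₁)·sin θ₁ = (2379/1294)·sin 12.6° = 0.4011.
θ₂ = arcsin 0.4011 = 23.64° from the normal.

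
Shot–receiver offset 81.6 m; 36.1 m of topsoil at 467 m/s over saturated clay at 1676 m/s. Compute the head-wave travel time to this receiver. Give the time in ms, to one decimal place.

θ_c = arcsin(V₁/V₂) = arcsin(467/1676) = 16.18°, cos θ_c = 0.9604.
Intercept time tᵢ = 2h cos θ_c / V₁ = 2·36.1·0.9604/467 = 0.14848 s.
t = x/V₂ + tᵢ = 81.6/1676 + 0.14848 = 0.19717 s.

197.2 ms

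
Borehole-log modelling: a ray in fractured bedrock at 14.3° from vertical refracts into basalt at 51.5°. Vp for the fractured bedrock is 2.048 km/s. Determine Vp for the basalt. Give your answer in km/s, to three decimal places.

Snell's law: sin 14.3°/V₁ = sin 51.5°/V₂.
V₂ = V₁·sin 51.5°/sin 14.3° = 2.048 × 3.1685 = 6.489 km/s.

6.489 km/s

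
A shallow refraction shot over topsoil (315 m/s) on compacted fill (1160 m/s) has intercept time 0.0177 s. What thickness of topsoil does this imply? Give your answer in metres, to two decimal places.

2.90 m

h = tᵢ·V₁·V₂ / (2·√(V₂²−V₁²)).
√(V₂²−V₁²) = √(1160² − 315²) = 1116.4 m/s.
h = 0.0177 s × 315 × 1160 / (2 × 1116.4) = 2.90 m.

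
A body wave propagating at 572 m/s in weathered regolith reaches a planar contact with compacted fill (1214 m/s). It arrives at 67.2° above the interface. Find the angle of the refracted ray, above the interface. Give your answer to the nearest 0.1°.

Angle from the normal: 90° − 67.2° = 22.8°.
Snell's law: sin θ₂ = (V₂/V₁)·sin θ₁ = (1214/572)·sin 22.8° = 0.8225.
θ₂ = arcsin 0.8225 = 55.33° from the normal.
From the interface: 90° − 55.33° = 34.67°.

34.7°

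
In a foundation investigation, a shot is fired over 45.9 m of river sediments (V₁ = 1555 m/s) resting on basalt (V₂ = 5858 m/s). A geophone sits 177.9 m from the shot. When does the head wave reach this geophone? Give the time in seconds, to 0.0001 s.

θ_c = arcsin(V₁/V₂) = arcsin(1555/5858) = 15.39°, cos θ_c = 0.9641.
Intercept time tᵢ = 2h cos θ_c / V₁ = 2·45.9·0.9641/1555 = 0.05692 s.
t = x/V₂ + tᵢ = 177.9/5858 + 0.05692 = 0.08729 s.

0.0873 s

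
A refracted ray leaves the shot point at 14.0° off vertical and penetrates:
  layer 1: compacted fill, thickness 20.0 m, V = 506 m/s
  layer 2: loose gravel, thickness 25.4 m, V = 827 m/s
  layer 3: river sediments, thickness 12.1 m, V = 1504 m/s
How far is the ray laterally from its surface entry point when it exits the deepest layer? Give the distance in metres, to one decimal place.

Apply Snell's law at each interface; in layer i the horizontal offset is hᵢ·tan θᵢ.
Layer 1: θ = 14.00°; offset = 20.0·tan 14.00° = 4.987 m.
Layer 2: sin θ = 827·sin 14.0°/506 = 0.3954, θ = 23.29°; offset = 25.4·tan 23.29° = 10.934 m.
Layer 3: sin θ = 1504·sin 14.0°/506 = 0.7191, θ = 45.98°; offset = 12.1·tan 45.98° = 12.520 m.
Total horizontal offset = 28.441 m.

28.4 m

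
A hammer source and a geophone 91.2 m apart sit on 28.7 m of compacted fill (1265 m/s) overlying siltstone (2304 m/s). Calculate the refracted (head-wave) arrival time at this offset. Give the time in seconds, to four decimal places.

0.0775 s

t = x/V₂ + 2h·√(V₂²−V₁²)/(V₁V₂).
√(V₂²−V₁²) = √(2304²−1265²) = 1925.7 m/s; delay term = 2·28.7·1925.7/(1265·2304) = 0.03792 s.
t = 91.2/2304 + 0.03792 = 0.07751 s.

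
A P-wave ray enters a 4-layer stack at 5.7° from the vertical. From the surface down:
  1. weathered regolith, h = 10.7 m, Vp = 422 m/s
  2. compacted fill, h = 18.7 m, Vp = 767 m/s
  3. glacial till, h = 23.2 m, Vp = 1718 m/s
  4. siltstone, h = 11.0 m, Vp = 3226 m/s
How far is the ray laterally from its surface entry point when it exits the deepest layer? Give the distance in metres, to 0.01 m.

27.59 m

Apply Snell's law at each interface; in layer i the horizontal offset is hᵢ·tan θᵢ.
Layer 1: θ = 5.70°; offset = 10.7·tan 5.70° = 1.0680 m.
Layer 2: sin θ = 767·sin 5.7°/422 = 0.1805, θ = 10.40°; offset = 18.7·tan 10.40° = 3.4321 m.
Layer 3: sin θ = 1718·sin 5.7°/422 = 0.4043, θ = 23.85°; offset = 23.2·tan 23.85° = 10.2565 m.
Layer 4: sin θ = 3226·sin 5.7°/422 = 0.7593, θ = 49.40°; offset = 11.0·tan 49.40° = 12.8333 m.
Total horizontal offset = 27.5898 m.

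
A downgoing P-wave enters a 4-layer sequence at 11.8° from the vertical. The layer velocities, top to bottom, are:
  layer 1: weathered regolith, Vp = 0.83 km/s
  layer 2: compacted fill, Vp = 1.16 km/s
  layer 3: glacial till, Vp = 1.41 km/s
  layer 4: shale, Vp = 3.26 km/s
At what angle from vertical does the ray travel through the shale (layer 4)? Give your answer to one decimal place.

Ray parameter p = sin 11.8° / 0.83 = 2.4638e-01 s/km.
sin θ_4 = p·V_4 = 2.4638e-01 × 3.26 = 0.8032.
θ_4 = arcsin 0.8032 = 53.44°.

53.4°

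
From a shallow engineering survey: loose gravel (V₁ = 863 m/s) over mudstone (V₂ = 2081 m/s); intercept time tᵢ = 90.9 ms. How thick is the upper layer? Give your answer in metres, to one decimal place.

43.1 m

θ_c = arcsin(863/2081) = 24.50°; cos θ_c = 0.9100.
tᵢ = 2h cos θ_c/V₁ ⇒ h = tᵢ·V₁/(2 cos θ_c) = 0.0909·863/(2·0.9100) = 43.10 m.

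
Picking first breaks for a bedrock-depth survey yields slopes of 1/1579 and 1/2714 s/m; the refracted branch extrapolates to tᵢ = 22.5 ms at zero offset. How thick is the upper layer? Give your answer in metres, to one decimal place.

θ_c = arcsin(1579/2714) = 35.58°; cos θ_c = 0.8133.
tᵢ = 2h cos θ_c/V₁ ⇒ h = tᵢ·V₁/(2 cos θ_c) = 0.0225·1579/(2·0.8133) = 21.84 m.

21.8 m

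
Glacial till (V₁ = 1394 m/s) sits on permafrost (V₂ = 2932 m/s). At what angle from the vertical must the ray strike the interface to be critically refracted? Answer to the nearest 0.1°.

At critical incidence the refracted ray runs along the interface (θ₂ = 90°), so sin θ_c = V₁/V₂.
θ_c = arcsin(1394/2932) = arcsin 0.4754 = 28.39°.

28.4°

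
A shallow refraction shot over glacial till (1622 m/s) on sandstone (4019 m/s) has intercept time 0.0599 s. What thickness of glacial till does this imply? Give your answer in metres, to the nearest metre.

θ_c = arcsin(1622/4019) = 23.80°; cos θ_c = 0.9149.
tᵢ = 2h cos θ_c/V₁ ⇒ h = tᵢ·V₁/(2 cos θ_c) = 0.0599·1622/(2·0.9149) = 53.09 m.

53 m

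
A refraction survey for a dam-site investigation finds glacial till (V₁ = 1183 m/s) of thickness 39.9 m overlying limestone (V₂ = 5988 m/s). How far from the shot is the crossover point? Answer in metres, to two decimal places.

θ_c = arcsin(1183/5988) = 11.39°, so cos θ_c = 0.9803 and tᵢ = 2h cos θ_c/V₁ = 0.0661 s.
At crossover x/V₁ = x/V₂ + tᵢ ⇒ x = tᵢ/(1/V₁ − 1/V₂) = 0.06613/(8.4531e-04 − 1.6700e-04) = 97.49 m.

97.49 m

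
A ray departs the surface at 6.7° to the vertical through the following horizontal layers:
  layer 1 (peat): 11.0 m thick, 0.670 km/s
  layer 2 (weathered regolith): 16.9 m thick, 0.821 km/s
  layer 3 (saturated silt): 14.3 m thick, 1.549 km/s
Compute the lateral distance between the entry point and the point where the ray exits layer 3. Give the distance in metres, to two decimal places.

Apply Snell's law at each interface; in layer i the horizontal offset is hᵢ·tan θᵢ.
Layer 1: θ = 6.70°; offset = 11.0·tan 6.70° = 1.2922 m.
Layer 2: sin θ = 0.821·sin 6.7°/0.670 = 0.1430, θ = 8.22°; offset = 16.9·tan 8.22° = 2.4412 m.
Layer 3: sin θ = 1.549·sin 6.7°/0.670 = 0.2697, θ = 15.65°; offset = 14.3·tan 15.65° = 4.0057 m.
Σ offsets = 7.7391 m.

7.74 m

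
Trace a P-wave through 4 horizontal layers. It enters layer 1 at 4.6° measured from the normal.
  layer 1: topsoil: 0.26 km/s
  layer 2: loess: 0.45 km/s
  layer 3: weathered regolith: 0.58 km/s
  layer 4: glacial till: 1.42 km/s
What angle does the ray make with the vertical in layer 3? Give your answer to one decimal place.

10.3°

Snell's law across each interface conserves sin θ / V, so sin θ_3 = V_3·sin θ₁/V₁.
sin θ_3 = 0.58 × sin 4.6° / 0.26 = 0.1789.
θ_3 = 10.31° from the vertical.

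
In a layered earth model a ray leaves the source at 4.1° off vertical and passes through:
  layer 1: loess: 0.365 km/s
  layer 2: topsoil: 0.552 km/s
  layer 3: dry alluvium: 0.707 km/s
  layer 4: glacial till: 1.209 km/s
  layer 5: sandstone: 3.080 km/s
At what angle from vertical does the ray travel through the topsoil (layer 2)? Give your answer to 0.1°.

6.2°

Ray parameter p = sin 4.1° / 0.365 = 1.9588e-01 s/km.
sin θ_2 = p·V_2 = 1.9588e-01 × 0.552 = 0.1081.
θ_2 = arcsin 0.1081 = 6.21°.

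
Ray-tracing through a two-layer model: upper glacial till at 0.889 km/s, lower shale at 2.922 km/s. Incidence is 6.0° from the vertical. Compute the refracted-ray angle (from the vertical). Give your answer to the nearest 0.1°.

sin θ₁/V₁ = sin θ₂/V₂ ⇒ sin θ₂ = 2.922·sin 6.0°/0.889 = 2.922·0.1045/0.889 = 0.3436.
θ₂ = sin⁻¹(0.3436) = 20.09° (from vertical).

20.1°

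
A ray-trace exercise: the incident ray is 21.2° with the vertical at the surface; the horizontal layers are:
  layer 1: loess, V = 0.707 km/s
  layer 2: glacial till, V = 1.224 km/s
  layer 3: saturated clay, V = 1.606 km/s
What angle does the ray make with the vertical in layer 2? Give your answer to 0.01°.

38.76°

Ray parameter p = sin 21.2° / 0.707 = 5.1149e-01 s/km.
sin θ_2 = p·V_2 = 5.1149e-01 × 1.224 = 0.6261.
θ_2 = arcsin 0.6261 = 38.76°.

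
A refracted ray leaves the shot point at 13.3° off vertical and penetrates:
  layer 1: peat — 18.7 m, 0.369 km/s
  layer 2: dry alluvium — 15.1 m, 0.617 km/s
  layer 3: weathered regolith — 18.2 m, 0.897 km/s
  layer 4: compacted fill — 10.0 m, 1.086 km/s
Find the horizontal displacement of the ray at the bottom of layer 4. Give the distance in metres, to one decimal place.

32.2 m

p = sin θ₁/V₁ = sin 13.3°/0.369 = 6.2344e-01 s/km is conserved through the stack.
Layer 1: θ = 13.30°; offset = 18.7·tan 13.30° = 4.420 m.
Layer 2: sin θ = p·0.617 = 0.3847 → θ = 22.62°; offset = 15.1·tan 22.62° = 6.293 m.
Layer 3: sin θ = p·0.897 = 0.5592 → θ = 34.00°; offset = 18.2·tan 34.00° = 12.277 m.
Layer 4: sin θ = p·1.086 = 0.6771 → θ = 42.61°; offset = 10.0·tan 42.61° = 9.200 m.
Total horizontal offset = 32.190 m.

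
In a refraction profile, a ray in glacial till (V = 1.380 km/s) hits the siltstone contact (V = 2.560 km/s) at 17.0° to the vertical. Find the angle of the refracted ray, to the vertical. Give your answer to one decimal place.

Snell's law: sin θ₂ = (V₂/V₁)·sin θ₁ = (2.560/1.380)·sin 17.0° = 0.5424.
θ₂ = arcsin 0.5424 = 32.85° from the normal.

32.8°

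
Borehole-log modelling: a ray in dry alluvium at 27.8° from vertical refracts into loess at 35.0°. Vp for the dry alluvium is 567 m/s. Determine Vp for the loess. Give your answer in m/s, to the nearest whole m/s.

sin 27.8° = 0.4664; sin 35.0° = 0.5736.
V₂ = V₁·(sin θ₂/sin θ₁) = 567·(0.5736/0.4664) = 697.31 m/s.

697 m/s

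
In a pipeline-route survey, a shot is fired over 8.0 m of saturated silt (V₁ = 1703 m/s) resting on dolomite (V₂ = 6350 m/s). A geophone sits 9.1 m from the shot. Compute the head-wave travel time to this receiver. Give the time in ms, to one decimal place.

10.5 ms

θ_c = arcsin(V₁/V₂) = arcsin(1703/6350) = 15.56°, cos θ_c = 0.9634.
Intercept time tᵢ = 2h cos θ_c / V₁ = 2·8.0·0.9634/1703 = 0.00905 s.
t = x/V₂ + tᵢ = 9.1/6350 + 0.00905 = 0.01048 s.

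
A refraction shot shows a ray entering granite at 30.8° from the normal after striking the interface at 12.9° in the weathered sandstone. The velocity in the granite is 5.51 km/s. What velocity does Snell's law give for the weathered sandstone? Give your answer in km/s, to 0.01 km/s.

2.40 km/s

Snell's law: sin 12.9°/V₁ = sin 30.8°/V₂.
V₁ = V₂·sin 12.9°/sin 30.8° = 5.51 × 0.4360 = 2.40 km/s.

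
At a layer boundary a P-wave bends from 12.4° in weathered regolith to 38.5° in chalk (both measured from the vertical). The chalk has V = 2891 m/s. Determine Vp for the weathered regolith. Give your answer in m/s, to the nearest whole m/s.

997 m/s

Snell's law: sin 12.4°/V₁ = sin 38.5°/V₂.
V₁ = V₂·sin 12.4°/sin 38.5° = 2891 × 0.3449 = 997.25 m/s.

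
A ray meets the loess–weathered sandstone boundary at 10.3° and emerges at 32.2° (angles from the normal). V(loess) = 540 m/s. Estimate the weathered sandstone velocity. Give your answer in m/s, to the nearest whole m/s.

Snell's law: sin 10.3°/V₁ = sin 32.2°/V₂.
V₂ = V₁·sin 32.2°/sin 10.3° = 540 × 2.9803 = 1609.34 m/s.

1609 m/s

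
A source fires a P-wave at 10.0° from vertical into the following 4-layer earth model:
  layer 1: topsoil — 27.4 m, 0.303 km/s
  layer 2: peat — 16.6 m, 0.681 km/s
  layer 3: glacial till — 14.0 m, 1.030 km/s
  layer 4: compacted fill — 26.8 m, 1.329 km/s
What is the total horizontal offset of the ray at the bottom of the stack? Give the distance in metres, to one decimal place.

53.6 m

Ray parameter p = sin 10.0° / 0.303 km/s = 5.7310e-01 s/km.
Layer 1: θ = 10.00°; offset = 27.4·tan 10.00° = 4.831 m.
Layer 2: sin θ = p·0.681 = 0.3903 → θ = 22.97°; offset = 16.6·tan 22.97° = 7.037 m.
Layer 3: sin θ = p·1.030 = 0.5903 → θ = 36.18°; offset = 14.0·tan 36.18° = 10.238 m.
Layer 4: sin θ = p·1.329 = 0.7616 → θ = 49.61°; offset = 26.8·tan 49.61° = 31.500 m.
Total horizontal offset = 53.606 m.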